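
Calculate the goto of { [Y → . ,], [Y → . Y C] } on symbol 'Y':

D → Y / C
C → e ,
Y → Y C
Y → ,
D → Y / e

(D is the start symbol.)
GOTO(I, 'Y') = CLOSURE({ [A → αX.β] : [A → α.Xβ] ∈ I, X = 'Y' })

Items with dot before 'Y', with the dot advanced:
  [Y → . Y C] → [Y → Y . C]
Closure of the advanced items:
  [Y → Y . C] has the dot before C: add [C → . e ,]

GOTO = { [C → . e ,], [Y → Y . C] }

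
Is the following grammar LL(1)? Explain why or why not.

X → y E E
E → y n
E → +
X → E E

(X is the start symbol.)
A grammar is LL(1) if for each non-terminal N with multiple productions, the predict sets of those productions are pairwise disjoint, where PREDICT(N → α) = (FIRST(α) \ {ε}) ∪ (FOLLOW(N) if α ⇒* ε).

Relevant sets:
  FIRST(E) = { '+', 'y' }

For X:
  PREDICT(X → y E E) = { 'y' }
  PREDICT(X → E E) = { '+', 'y' }
For E:
  PREDICT(E → y n) = { 'y' }
  PREDICT(E → '+') = { '+' }

Conflict found: Predict set conflict for X: { 'y' }
The grammar is NOT LL(1).

Answer: No. Predict set conflict for X: { 'y' }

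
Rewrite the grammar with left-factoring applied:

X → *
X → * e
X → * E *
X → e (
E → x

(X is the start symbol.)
X → * X'
X' → ε
X' → e
X' → E *
X → e (
E → x

Left-factoring transforms A → αβ₁ | αβ₂ into A → αA' and A' → β₁ | β₂
(α is the longest common prefix among the alternatives). Repeat until
no nonterminal has two alternatives with a common prefix.

Round 1: X has alternatives sharing prefix '*'. Introduce X': X → * X'
  Add: X' → ε
  Add: X' → e
  Add: X' → E *

No remaining common prefixes — done.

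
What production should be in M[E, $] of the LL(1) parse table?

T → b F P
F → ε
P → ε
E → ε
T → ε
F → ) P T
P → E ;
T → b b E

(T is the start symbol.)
To find M[E, $], we find productions for E where $ is in the predict set (PREDICT(N → α) = (FIRST(α) \ {ε}) ∪ (FOLLOW(N) if α ⇒* ε)).

Relevant sets:
  FOLLOW(E) = { $, ';' }

E → ε: PREDICT = { $, ';' }
  $ is in predict set, so this production goes in M[E, $]

M[E, $] = E → ε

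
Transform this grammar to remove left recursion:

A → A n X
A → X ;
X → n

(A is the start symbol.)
A → X ; A'
A' → n X A'
A' → ε
X → n

A is directly left-recursive. The standard transformation for
  A → A α₁ | ... | A α_m | β₁ | ... | β_n
is
  A  → β₁ A' | ... | β_n A'
  A' → α₁ A' | ... | α_m A' | ε

A → X ; becomes A → X ; A'
A → A n X becomes A' → n X A'
Add A' → ε

Productions for other non-terminals are unchanged:
  X → n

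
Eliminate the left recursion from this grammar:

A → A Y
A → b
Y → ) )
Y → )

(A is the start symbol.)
A is directly left-recursive. The standard transformation for
  A → A α₁ | ... | A α_m | β₁ | ... | β_n
is
  A  → β₁ A' | ... | β_n A'
  A' → α₁ A' | ... | α_m A' | ε

A → b becomes A → b A'
A → A Y becomes A' → Y A'
Add A' → ε

Productions for other non-terminals are unchanged:
  Y → ) )
  Y → )

Resulting grammar:
A → b A'
A' → Y A'
A' → ε
Y → ) )
Y → )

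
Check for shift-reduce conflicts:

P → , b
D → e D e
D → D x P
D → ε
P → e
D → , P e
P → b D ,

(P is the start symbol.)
Yes — I3: [D → .] vs [D → . , P e]; I7: [D → .] vs [D → . , P e]

A shift-reduce conflict occurs when an LR(0) state has both:
  - a complete (reduce) item [A → α .] (dot at the end), and
  - a shift item [B → β . c γ] (dot before a terminal).

Augment with P' → P and build the canonical LR(0) collection (I0 = CLOSURE({[P' → . P]}), then GOTO on every symbol after a dot until no new states appear). It has 16 states:
  I0: { [P → . , b], [P → . b D ,], [P → . e], [P' → . P] }  — shift
  I1: { [P → , . b] }  — shift
  I2: { [P' → P .] }  — accept
  I3: { [D → . , P e], [D → . D x P], [D → . e D e], [D → .], [P → b . D ,] }  — shift, reduce
  I4: { [P → e .] }  — reduce
  I5: { [D → , . P e], [P → . , b], [P → . b D ,], [P → . e] }  — shift
  I6: { [D → D . x P], [P → b D . ,] }  — shift
  I7: { [D → . , P e], [D → . D x P], [D → . e D e], [D → .], [D → e . D e] }  — shift, reduce
  I8: { [D → D . x P], [D → e D . e] }  — shift
  I9: { [D → e D e .] }  — reduce
  I10: { [D → D x . P], [P → . , b], [P → . b D ,], [P → . e] }  — shift
  I11: { [D → D x P .] }  — reduce
  I12: { [P → b D , .] }  — reduce
  I13: { [D → , P . e] }  — shift
  I14: { [D → , P e .] }  — reduce
  I15: { [P → , b .] }  — reduce

I3 contains reduce item [D → .] and shift items [D → . , P e], [D → . e D e] — shift-reduce conflict.
I7 contains reduce item [D → .] and shift items [D → . , P e], [D → . e D e] — shift-reduce conflict.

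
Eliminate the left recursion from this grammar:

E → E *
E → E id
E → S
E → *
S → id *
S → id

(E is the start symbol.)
E → S E'
E → * E'
E' → * E'
E' → id E'
E' → ε
S → id *
S → id

E is directly left-recursive. The standard transformation for
  A → A α₁ | ... | A α_m | β₁ | ... | β_n
is
  A  → β₁ A' | ... | β_n A'
  A' → α₁ A' | ... | α_m A' | ε

E → S becomes E → S E'
E → * becomes E → * E'
E → E * becomes E' → * E'
E → E id becomes E' → id E'
Add E' → ε

Productions for other non-terminals are unchanged:
  S → id *
  S → id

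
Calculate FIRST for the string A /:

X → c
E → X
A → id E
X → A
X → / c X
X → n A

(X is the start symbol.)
{ 'id' }

FIRST sets of the non-terminals involved (from the grammar, by fixed-point iteration):
  FIRST(A) = { 'id' }

To compute FIRST(A /), process the symbols left to right:
Symbol A is a non-terminal. Add FIRST(A) \ {ε} = { 'id' }
A is not nullable (ε ∉ FIRST(A)), so stop here.
FIRST(A /) = { 'id' }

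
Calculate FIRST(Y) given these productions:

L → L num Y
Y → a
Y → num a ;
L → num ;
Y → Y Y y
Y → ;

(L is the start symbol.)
To compute FIRST(Y), examine every production with Y on the left-hand side, reading each right-hand side left to right until a non-nullable symbol is reached.

From Y → a:
  - a is a terminal: add 'a' and stop
From Y → num a ;:
  - num is a terminal: add 'num' and stop
From Y → Y Y y:
  - Y is the symbol being defined: contributes nothing new
    Y is not nullable, so stop
From Y → ;:
  - ';' is a terminal: add ';' and stop

Collecting: FIRST(Y) = { ';', 'a', 'num' }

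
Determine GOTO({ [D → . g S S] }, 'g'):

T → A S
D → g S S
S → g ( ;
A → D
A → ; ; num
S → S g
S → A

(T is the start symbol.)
GOTO(I, 'g') = CLOSURE({ [A → αX.β] : [A → α.Xβ] ∈ I, X = 'g' })

Items with dot before 'g', with the dot advanced:
  [D → . g S S] → [D → g . S S]
Closure of the advanced items:
  [D → g . S S] has the dot before S: add [S → . g ( ;], [S → . S g], [S → . A]
  [S → . A] has the dot before A: add [A → . D], [A → . ; ; num]
  [A → . D] has the dot before D: add [D → . g S S]

GOTO = { [A → . ; ; num], [A → . D], [D → . g S S], [D → g . S S], [S → . A], [S → . S g], [S → . g ( ;] }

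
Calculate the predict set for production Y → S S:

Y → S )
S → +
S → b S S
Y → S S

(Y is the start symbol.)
{ '+', 'b' }

PREDICT(Y → S S) = (FIRST(RHS) \ {ε}) ∪ (FOLLOW(Y) if ε ∈ FIRST(RHS), i.e. RHS ⇒* ε)
FIRST(S) = { '+', 'b' }
FIRST(S S) = { '+', 'b' }
ε ∉ FIRST(S S), so FOLLOW(Y) is not added.
PREDICT(Y → S S) = { '+', 'b' }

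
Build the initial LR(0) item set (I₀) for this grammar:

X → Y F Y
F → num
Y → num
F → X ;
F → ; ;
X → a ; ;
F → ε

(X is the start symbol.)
{ [X → . Y F Y], [X → . a ; ;], [X' → . X], [Y → . num] }

First, augment the grammar with X' → X
I₀ = CLOSURE({ [X' → . X] }):
  [X' → . X] has the dot before X: add [X → . Y F Y], [X → . a ; ;]
  [X → . Y F Y] has the dot before Y: add [Y → . num]
No further items can be added.

I₀ = { [X → . Y F Y], [X → . a ; ;], [X' → . X], [Y → . num] }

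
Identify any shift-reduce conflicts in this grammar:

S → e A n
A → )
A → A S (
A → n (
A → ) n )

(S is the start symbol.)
Yes — I3: [A → ) .] vs [A → ) . n )]

A shift-reduce conflict occurs when an LR(0) state has both:
  - a complete (reduce) item [A → α .] (dot at the end), and
  - a shift item [B → β . c γ] (dot before a terminal).

Augment with S' → S and build the canonical LR(0) collection (I0 = CLOSURE({[S' → . S]}), then GOTO on every symbol after a dot until no new states appear). It has 12 states:
  I0: { [S → . e A n], [S' → . S] }  — shift
  I1: { [S' → S .] }  — accept
  I2: { [A → . ) n )], [A → . )], [A → . A S (], [A → . n (], [S → e . A n] }  — shift
  I3: { [A → ) . n )], [A → ) .] }  — shift, reduce
  I4: { [A → A . S (], [S → . e A n], [S → e A . n] }  — shift
  I5: { [A → n . (] }  — shift
  I6: { [A → n ( .] }  — reduce
  I7: { [A → A S . (] }  — shift
  I8: { [S → e A n .] }  — reduce
  I9: { [A → A S ( .] }  — reduce
  I10: { [A → ) n . )] }  — shift
  I11: { [A → ) n ) .] }  — reduce

I3 contains reduce item [A → ) .] and shift item [A → ) . n )] — shift-reduce conflict.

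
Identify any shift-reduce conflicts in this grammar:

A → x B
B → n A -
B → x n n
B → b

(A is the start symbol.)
No shift-reduce conflicts

Augment with A' → A and build the canonical LR(0) collection (I0 = CLOSURE({[A' → . A]}), then GOTO on every symbol after a dot until no new states appear). It has 11 states:
  I0: { [A → . x B], [A' → . A] }  — shift
  I1: { [A' → A .] }  — accept
  I2: { [A → x . B], [B → . b], [B → . n A -], [B → . x n n] }  — shift
  I3: { [A → x B .] }  — reduce
  I4: { [B → b .] }  — reduce
  I5: { [A → . x B], [B → n . A -] }  — shift
  I6: { [B → x . n n] }  — shift
  I7: { [B → x n . n] }  — shift
  I8: { [B → x n n .] }  — reduce
  I9: { [B → n A . -] }  — shift
  I10: { [B → n A - .] }  — reduce

No state contains both a complete item and a shift item.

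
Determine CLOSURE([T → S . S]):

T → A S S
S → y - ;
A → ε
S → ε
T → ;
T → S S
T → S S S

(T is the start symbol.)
To compute CLOSURE, for each item [A → α.Bβ] where B is a non-terminal, add [B → .γ] for all productions B → γ; repeat for the newly added items until nothing changes.

Start with: [T → S . S]
  [T → S . S] has the dot before S: add [S → . y - ;], [S → .]
No further items can be added.

CLOSURE = { [S → . y - ;], [S → .], [T → S . S] }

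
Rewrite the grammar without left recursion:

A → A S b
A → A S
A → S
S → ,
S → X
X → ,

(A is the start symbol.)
A is directly left-recursive. The standard transformation for
  A → A α₁ | ... | A α_m | β₁ | ... | β_n
is
  A  → β₁ A' | ... | β_n A'
  A' → α₁ A' | ... | α_m A' | ε

A → S becomes A → S A'
A → A S b becomes A' → S b A'
A → A S becomes A' → S A'
Add A' → ε

Productions for other non-terminals are unchanged:
  S → ,
  S → X
  X → ,

Resulting grammar:
A → S A'
A' → S b A'
A' → S A'
A' → ε
S → ,
S → X
X → ,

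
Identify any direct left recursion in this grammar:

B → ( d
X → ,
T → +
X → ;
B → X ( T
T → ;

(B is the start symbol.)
Direct left recursion occurs when N → N α for some non-terminal N (the right-hand side begins with the left-hand side itself).

B → ( d: starts with '('
X → ,: starts with ','
T → +: starts with '+'
X → ;: starts with ';'
B → X ( T: starts with X
T → ;: starts with ';'

No direct left recursion found.

Answer: No direct left recursion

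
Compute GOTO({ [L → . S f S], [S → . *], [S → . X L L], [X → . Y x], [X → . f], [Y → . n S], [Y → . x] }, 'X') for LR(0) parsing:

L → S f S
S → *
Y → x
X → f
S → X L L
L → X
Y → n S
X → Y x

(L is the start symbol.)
{ [L → . S f S], [L → . X], [S → . *], [S → . X L L], [S → X . L L], [X → . Y x], [X → . f], [Y → . n S], [Y → . x] }

GOTO(I, 'X') = CLOSURE({ [A → αX.β] : [A → α.Xβ] ∈ I, X = 'X' })

Items with dot before 'X', with the dot advanced:
  [S → . X L L] → [S → X . L L]
Closure of the advanced items:
  [S → X . L L] has the dot before L: add [L → . S f S], [L → . X]
  [L → . S f S] has the dot before S: add [S → . *], [S → . X L L]
  [L → . X] has the dot before X: add [X → . f], [X → . Y x]
  [X → . Y x] has the dot before Y: add [Y → . x], [Y → . n S]

GOTO = { [L → . S f S], [L → . X], [S → . *], [S → . X L L], [S → X . L L], [X → . Y x], [X → . f], [Y → . n S], [Y → . x] }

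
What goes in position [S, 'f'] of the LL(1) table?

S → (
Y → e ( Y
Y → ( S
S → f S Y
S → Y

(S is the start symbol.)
To find M[S, 'f'], we find productions for S where 'f' is in the predict set (PREDICT(N → α) = (FIRST(α) \ {ε}) ∪ (FOLLOW(N) if α ⇒* ε)).

Relevant sets:
  FIRST(Y) = { '(', 'e' }

S → (: PREDICT = { '(' }
S → f S Y: PREDICT = { 'f' }
  'f' is in predict set, so this production goes in M[S, 'f']
S → Y: PREDICT = { '(', 'e' }

M[S, 'f'] = S → f S Y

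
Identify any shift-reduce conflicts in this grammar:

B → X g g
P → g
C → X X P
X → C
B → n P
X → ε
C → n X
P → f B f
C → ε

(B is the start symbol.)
Yes — I0: [C → .] vs [B → . n P]; I3: [C → .] vs [B → X . g g]; I4: [C → .] vs [C → . n X]; I6: [C → .] vs [C → . n X]; I7: [C → .] vs [B → . n P]; I9: [C → .] vs [C → . n X]; I12: [C → .] vs [C → . n X]

A shift-reduce conflict occurs when an LR(0) state has both:
  - a complete (reduce) item [A → α .] (dot at the end), and
  - a shift item [B → β . c γ] (dot before a terminal).

Augment with B' → B and build the canonical LR(0) collection (I0 = CLOSURE({[B' → . B]}), then GOTO on every symbol after a dot until no new states appear). It has 16 states:
  I0: { [B → . X g g], [B → . n P], [B' → . B], [C → . X X P], [C → . n X], [C → .], [X → . C], [X → .] }  — shift, 2 reduces
  I1: { [B' → B .] }  — accept
  I2: { [X → C .] }  — reduce
  I3: { [B → X . g g], [C → . X X P], [C → . n X], [C → .], [C → X . X P], [X → . C], [X → .] }  — shift, 2 reduces
  I4: { [B → n . P], [C → . X X P], [C → . n X], [C → .], [C → n . X], [P → . f B f], [P → . g], [X → . C], [X → .] }  — shift, 2 reduces
  I5: { [B → n P .] }  — reduce
  I6: { [C → . X X P], [C → . n X], [C → .], [C → X . X P], [C → n X .], [X → . C], [X → .] }  — shift, 3 reduces
  I7: { [B → . X g g], [B → . n P], [C → . X X P], [C → . n X], [C → .], [P → f . B f], [X → . C], [X → .] }  — shift, 2 reduces
  I8: { [P → g .] }  — reduce
  I9: { [C → . X X P], [C → . n X], [C → .], [C → n . X], [X → . C], [X → .] }  — shift, 2 reduces
  I10: { [P → f B . f] }  — shift
  I11: { [P → f B f .] }  — reduce
  I12: { [C → . X X P], [C → . n X], [C → .], [C → X . X P], [C → X X . P], [P → . f B f], [P → . g], [X → . C], [X → .] }  — shift, 2 reduces
  I13: { [C → X X P .] }  — reduce
  I14: { [B → X g . g] }  — shift
  I15: { [B → X g g .] }  — reduce

I0 contains reduce items [C → .], [X → .] and shift items [B → . n P], [C → . n X] — shift-reduce conflict.
I3 contains reduce items [C → .], [X → .] and shift items [B → X . g g], [C → . n X] — shift-reduce conflict.
I4 contains reduce items [C → .], [X → .] and shift items [C → . n X], [P → . f B f], [P → . g] — shift-reduce conflict.
I6 contains reduce items [C → .], [C → n X .], [X → .] and shift item [C → . n X] — shift-reduce conflict.
I7 contains reduce items [C → .], [X → .] and shift items [B → . n P], [C → . n X] — shift-reduce conflict.
I9 contains reduce items [C → .], [X → .] and shift item [C → . n X] — shift-reduce conflict.
I12 contains reduce items [C → .], [X → .] and shift items [C → . n X], [P → . f B f], [P → . g] — shift-reduce conflict.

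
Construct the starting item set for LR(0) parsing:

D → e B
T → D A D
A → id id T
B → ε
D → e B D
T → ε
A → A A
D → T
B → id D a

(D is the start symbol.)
{ [D → . T], [D → . e B D], [D → . e B], [D' → . D], [T → . D A D], [T → .] }

First, augment the grammar with D' → D
I₀ = CLOSURE({ [D' → . D] }):
  [D' → . D] has the dot before D: add [D → . e B], [D → . e B D], [D → . T]
  [D → . T] has the dot before T: add [T → . D A D], [T → .]
No further items can be added.

I₀ = { [D → . T], [D → . e B D], [D → . e B], [D' → . D], [T → . D A D], [T → .] }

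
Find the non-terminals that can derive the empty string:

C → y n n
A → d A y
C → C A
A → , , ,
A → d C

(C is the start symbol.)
None

A non-terminal is nullable if it can derive ε (the empty string): either it has an ε-production, or it has a production whose right-hand side consists entirely of nullable non-terminals.

There are no ε-productions, so no non-terminal can derive ε.
No non-terminals are nullable.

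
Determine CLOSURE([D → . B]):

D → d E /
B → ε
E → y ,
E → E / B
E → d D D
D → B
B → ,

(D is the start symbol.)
{ [B → . ,], [B → .], [D → . B] }

Start with: [D → . B]
  [D → . B] has the dot before B: add [B → .], [B → . ,]
No further items can be added.

CLOSURE = { [B → . ,], [B → .], [D → . B] }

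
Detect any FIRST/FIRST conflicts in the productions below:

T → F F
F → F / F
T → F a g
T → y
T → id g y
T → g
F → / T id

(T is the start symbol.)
FIRST sets of the non-terminals at (or reachable through a nullable prefix from) the front of some alternative:
  FIRST(F) = { '/' }

Productions for T:
  T → F F: FIRST = { '/' }
  T → F a g: FIRST = { '/' }
  T → y: FIRST = { 'y' }
  T → id g y: FIRST = { 'id' }
  T → g: FIRST = { 'g' }
Productions for F:
  F → F / F: FIRST = { '/' }
  F → / T id: FIRST = { '/' }

Conflict for T: T → F F and T → F a g
  Overlap: { '/' }
Conflict for F: F → F / F and F → / T id
  Overlap: { '/' }

Answer: Yes. T → F F / T → F a g on { '/' }; F → F '/' F / F → '/' T id on { '/' }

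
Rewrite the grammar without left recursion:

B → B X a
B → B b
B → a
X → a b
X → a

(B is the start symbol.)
B → a B'
B' → X a B'
B' → b B'
B' → ε
X → a b
X → a

B is directly left-recursive. The standard transformation for
  A → A α₁ | ... | A α_m | β₁ | ... | β_n
is
  A  → β₁ A' | ... | β_n A'
  A' → α₁ A' | ... | α_m A' | ε

B → a becomes B → a B'
B → B X a becomes B' → X a B'
B → B b becomes B' → b B'
Add B' → ε

Productions for other non-terminals are unchanged:
  X → a b
  X → a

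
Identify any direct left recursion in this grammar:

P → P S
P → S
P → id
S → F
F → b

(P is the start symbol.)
Yes, P is left-recursive

Direct left recursion occurs when N → N α for some non-terminal N (the right-hand side begins with the left-hand side itself).

P → P S: LEFT RECURSIVE (starts with P)
P → S: starts with S
P → id: starts with id
S → F: starts with F
F → b: starts with b

The grammar has direct left recursion on: P.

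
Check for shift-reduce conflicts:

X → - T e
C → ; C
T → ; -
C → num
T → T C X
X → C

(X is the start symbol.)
No shift-reduce conflicts

Augment with X' → X and build the canonical LR(0) collection (I0 = CLOSURE({[X' → . X]}), then GOTO on every symbol after a dot until no new states appear). It has 13 states:
  I0: { [C → . ; C], [C → . num], [X → . - T e], [X → . C], [X' → . X] }  — shift
  I1: { [T → . ; -], [T → . T C X], [X → - . T e] }  — shift
  I2: { [C → . ; C], [C → . num], [C → ; . C] }  — shift
  I3: { [X → C .] }  — reduce
  I4: { [X' → X .] }  — accept
  I5: { [C → num .] }  — reduce
  I6: { [C → ; C .] }  — reduce
  I7: { [T → ; . -] }  — shift
  I8: { [C → . ; C], [C → . num], [T → T . C X], [X → - T . e] }  — shift
  I9: { [C → . ; C], [C → . num], [T → T C . X], [X → . - T e], [X → . C] }  — shift
  I10: { [X → - T e .] }  — reduce
  I11: { [T → T C X .] }  — reduce
  I12: { [T → ; - .] }  — reduce

No state contains both a complete item and a shift item.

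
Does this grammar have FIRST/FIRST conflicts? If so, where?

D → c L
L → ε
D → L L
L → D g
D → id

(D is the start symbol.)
A FIRST/FIRST conflict occurs when two productions N → α and N → β for the same non-terminal have FIRST(α) ∩ FIRST(β) ≠ ∅ (with ε ∈ FIRST of a nullable right-hand side, so two nullable alternatives also conflict).

FIRST sets of the non-terminals at (or reachable through a nullable prefix from) the front of some alternative:
  FIRST(L) = { 'c', 'g', 'id', ε }
  FIRST(D) = { 'c', 'g', 'id', ε }

Productions for D:
  D → c L: FIRST = { 'c' }
  D → L L: FIRST = { 'c', 'g', 'id', ε }
  D → id: FIRST = { 'id' }
Productions for L:
  L → ε: FIRST = { ε }
  L → D g: FIRST = { 'c', 'g', 'id' }

Conflict for D: D → c L and D → L L
  Overlap: { 'c' }
Conflict for D: D → L L and D → id
  Overlap: { 'id' }

Answer: Yes. D → c L / D → L L on { 'c' }; D → L L / D → id on { 'id' }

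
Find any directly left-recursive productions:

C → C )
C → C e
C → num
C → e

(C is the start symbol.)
Direct left recursion occurs when N → N α for some non-terminal N (the right-hand side begins with the left-hand side itself).

C → C ): LEFT RECURSIVE (starts with C)
C → C e: LEFT RECURSIVE (starts with C)
C → num: starts with num
C → e: starts with e

The grammar has direct left recursion on: C.

Answer: Yes, C is left-recursive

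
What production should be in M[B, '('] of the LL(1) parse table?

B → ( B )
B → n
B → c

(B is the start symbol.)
To find M[B, '('], we find productions for B where '(' is in the predict set (PREDICT(N → α) = (FIRST(α) \ {ε}) ∪ (FOLLOW(N) if α ⇒* ε)).

B → ( B ): PREDICT = { '(' }
  '(' is in predict set, so this production goes in M[B, '(']
B → n: PREDICT = { 'n' }
B → c: PREDICT = { 'c' }

M[B, '('] = B → ( B )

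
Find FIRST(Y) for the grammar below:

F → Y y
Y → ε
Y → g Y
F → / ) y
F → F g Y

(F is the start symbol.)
From Y → ε:
  - ε-production, so ε ∈ FIRST(Y)
From Y → g Y:
  - g is a terminal: add 'g' and stop

Collecting: FIRST(Y) = { 'g', ε }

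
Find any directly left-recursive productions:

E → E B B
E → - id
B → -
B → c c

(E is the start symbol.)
Yes, E is left-recursive

Direct left recursion occurs when N → N α for some non-terminal N (the right-hand side begins with the left-hand side itself).

E → E B B: LEFT RECURSIVE (starts with E)
E → - id: starts with '-'
B → -: starts with '-'
B → c c: starts with c

The grammar has direct left recursion on: E.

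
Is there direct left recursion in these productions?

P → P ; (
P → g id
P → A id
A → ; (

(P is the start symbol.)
Yes, P is left-recursive

P → P ; (: LEFT RECURSIVE (starts with P)
P → g id: starts with g
P → A id: starts with A
A → ; (: starts with ';'

The grammar has direct left recursion on: P.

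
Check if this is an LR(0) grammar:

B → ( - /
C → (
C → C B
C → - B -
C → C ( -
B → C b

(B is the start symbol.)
A grammar is LR(0) if no state in the canonical LR(0) collection has:
  - both a shift item (dot before a terminal) and a complete item (shift-reduce conflict), or
  - two or more complete items (reduce-reduce conflict; the accept item [B' → B .] counts as a complete item here).

Augment with B' → B and build the canonical LR(0) collection (I0 = CLOSURE({[B' → . B]}), then GOTO on every symbol after a dot until no new states appear). It has 13 states:
  I0: { [B → . ( - /], [B → . C b], [B' → . B], [C → . (], [C → . - B -], [C → . C ( -], [C → . C B] }  — shift
  I1: { [B → ( . - /], [C → ( .] }  — shift, reduce
  I2: { [B → . ( - /], [B → . C b], [C → - . B -], [C → . (], [C → . - B -], [C → . C ( -], [C → . C B] }  — shift
  I3: { [B' → B .] }  — accept
  I4: { [B → . ( - /], [B → . C b], [B → C . b], [C → . (], [C → . - B -], [C → . C ( -], [C → . C B], [C → C . ( -], [C → C . B] }  — shift
  I5: { [B → ( . - /], [C → ( .], [C → C ( . -] }  — shift, reduce
  I6: { [C → C B .] }  — reduce
  I7: { [B → C b .] }  — reduce
  I8: { [B → ( - . /], [C → C ( - .] }  — shift, reduce
  I9: { [B → ( - / .] }  — reduce
  I10: { [C → - B . -] }  — shift
  I11: { [C → - B - .] }  — reduce
  I12: { [B → ( - . /] }  — shift

Conflict in state I1:
  Shift-reduce conflict between [C → ( .] and [B → ( . - /]
So the grammar is NOT LR(0).

Answer: No. Shift-reduce conflict between [C → ( .] and [B → ( . - /]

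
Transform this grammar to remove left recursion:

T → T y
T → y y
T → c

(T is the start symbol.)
T → y y T'
T → c T'
T' → y T'
T' → ε

T is directly left-recursive. The standard transformation for
  A → A α₁ | ... | A α_m | β₁ | ... | β_n
is
  A  → β₁ A' | ... | β_n A'
  A' → α₁ A' | ... | α_m A' | ε

T → y y becomes T → y y T'
T → c becomes T → c T'
T → T y becomes T' → y T'
Add T' → ε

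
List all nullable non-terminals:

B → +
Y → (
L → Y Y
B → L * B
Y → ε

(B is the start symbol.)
ε-productions: Y → ε
So Y is immediately nullable.
L → Y Y: every symbol on the right is nullable, so L is nullable too.
No further non-terminal can be added: every production for the remaining non-terminals contains a terminal or a non-nullable non-terminal.
Nullable = { 'L', 'Y' }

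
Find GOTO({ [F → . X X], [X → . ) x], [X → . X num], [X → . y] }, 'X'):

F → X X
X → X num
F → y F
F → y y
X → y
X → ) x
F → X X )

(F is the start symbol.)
GOTO(I, 'X') = CLOSURE({ [A → αX.β] : [A → α.Xβ] ∈ I, X = 'X' })

Items with dot before 'X', with the dot advanced:
  [F → . X X] → [F → X . X]
  [X → . X num] → [X → X . num]
Closure of the advanced items:
  [F → X . X] has the dot before X: add [X → . X num], [X → . y], [X → . ) x]

GOTO = { [F → X . X], [X → . ) x], [X → . X num], [X → . y], [X → X . num] }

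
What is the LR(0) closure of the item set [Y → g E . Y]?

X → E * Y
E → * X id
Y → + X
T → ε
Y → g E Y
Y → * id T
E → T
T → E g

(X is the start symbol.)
{ [Y → . * id T], [Y → . + X], [Y → . g E Y], [Y → g E . Y] }

Start with: [Y → g E . Y]
  [Y → g E . Y] has the dot before Y: add [Y → . + X], [Y → . g E Y], [Y → . * id T]
No further items can be added.

CLOSURE = { [Y → . * id T], [Y → . + X], [Y → . g E Y], [Y → g E . Y] }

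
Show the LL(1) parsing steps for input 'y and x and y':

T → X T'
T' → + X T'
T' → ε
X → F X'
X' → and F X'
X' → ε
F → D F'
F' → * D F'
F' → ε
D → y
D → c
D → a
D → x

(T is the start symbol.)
Stack is shown with the top on the left.

Stack          Input            Action
--------------------------------------
T $            y and x and y $  output T → X T'
X T' $         y and x and y $  output X → F X'
F X' T' $      y and x and y $  output F → D F'
D F' X' T' $   y and x and y $  output D → y
y F' X' T' $   y and x and y $  match 'y'
F' X' T' $     and x and y $    output F' → ε
X' T' $        and x and y $    output X' → and F X'
and F X' T' $  and x and y $    match 'and'
F X' T' $      x and y $        output F → D F'
D F' X' T' $   x and y $        output D → x
x F' X' T' $   x and y $        match 'x'
F' X' T' $     and y $          output F' → ε
X' T' $        and y $          output X' → and F X'
and F X' T' $  and y $          match 'and'
F X' T' $      y $              output F → D F'
D F' X' T' $   y $              output D → y
y F' X' T' $   y $              match 'y'
F' X' T' $     $                output F' → ε
X' T' $        $                output X' → ε
T' $           $                output T' → ε
$              $                accept

The string is accepted.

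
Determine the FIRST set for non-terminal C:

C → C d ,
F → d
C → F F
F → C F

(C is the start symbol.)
{ 'd' }

FIRST sets of the other non-terminals involved (by the same procedure, iterated to a fixed point):
  FIRST(F) = { 'd' }

From C → C d ,:
  - C is the symbol being defined: contributes nothing new
    C is not nullable, so stop
From C → F F:
  - F is a non-terminal: add FIRST(F) \ {ε} = { 'd' }
    F is not nullable, so stop

Collecting: FIRST(C) = { 'd' }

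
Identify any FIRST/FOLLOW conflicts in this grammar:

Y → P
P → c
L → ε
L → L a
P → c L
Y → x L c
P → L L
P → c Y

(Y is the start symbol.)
A FIRST/FOLLOW conflict occurs when a non-terminal N has a nullable alternative N → β (β ⇒* ε) and another alternative N → α with FIRST(α) ∩ FOLLOW(N) ≠ ∅: on such a lookahead the parser cannot decide between expanding α and letting N vanish via β.

Nullable non-terminals: L, P, Y.
FIRST sets used below: FIRST(L) = { 'a', ε }, FIRST(P) = { 'a', 'c', ε }

L: nullable alternative(s) L → ε; FOLLOW(L) = { $, 'a', 'c' }
  L → ε: FIRST \ {ε} = { } — this is the only nullable alternative, skip
  L → L a: FIRST \ {ε} = { 'a' } — overlaps FOLLOW(L) on { 'a' }: CONFLICT

P: nullable alternative(s) P → L L; FOLLOW(P) = { $ }
  P → c: FIRST \ {ε} = { 'c' } — disjoint from FOLLOW(P)
  P → c L: FIRST \ {ε} = { 'c' } — disjoint from FOLLOW(P)
  P → L L: FIRST \ {ε} = { 'a' } — this is the only nullable alternative, skip
  P → c Y: FIRST \ {ε} = { 'c' } — disjoint from FOLLOW(P)

Y: nullable alternative(s) Y → P; FOLLOW(Y) = { $ }
  Y → P: FIRST \ {ε} = { 'a', 'c' } — this is the only nullable alternative, skip
  Y → x L c: FIRST \ {ε} = { 'x' } — disjoint from FOLLOW(Y)

So the grammar has 1 FIRST/FOLLOW conflict (marked CONFLICT above).

Answer: Yes. L → L a with FOLLOW(L) on { 'a' }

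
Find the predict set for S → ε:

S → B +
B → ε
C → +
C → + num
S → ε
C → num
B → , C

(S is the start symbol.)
PREDICT(S → ε) = (FIRST(RHS) \ {ε}) ∪ (FOLLOW(S) if ε ∈ FIRST(RHS), i.e. RHS ⇒* ε)
The right-hand side is ε (FIRST(ε) = { ε }), so the predict set is FOLLOW(S) = { $ }
PREDICT(S → ε) = { $ }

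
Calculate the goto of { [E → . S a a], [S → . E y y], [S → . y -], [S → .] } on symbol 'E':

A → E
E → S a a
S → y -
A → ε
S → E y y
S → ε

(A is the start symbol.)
{ [S → E . y y] }

GOTO(I, 'E') = CLOSURE({ [A → αX.β] : [A → α.Xβ] ∈ I, X = 'E' })

Items with dot before 'E', with the dot advanced:
  [S → . E y y] → [S → E . y y]
Closure adds nothing (no advanced item has the dot before a non-terminal).

GOTO = { [S → E . y y] }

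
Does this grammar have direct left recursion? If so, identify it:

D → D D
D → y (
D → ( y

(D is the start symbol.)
Yes, D is left-recursive

D → D D: LEFT RECURSIVE (starts with D)
D → y (: starts with y
D → ( y: starts with '('

The grammar has direct left recursion on: D.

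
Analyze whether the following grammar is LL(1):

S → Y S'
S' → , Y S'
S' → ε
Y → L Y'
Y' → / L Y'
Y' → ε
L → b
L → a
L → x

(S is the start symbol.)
A grammar is LL(1) if for each non-terminal N with multiple productions, the predict sets of those productions are pairwise disjoint, where PREDICT(N → α) = (FIRST(α) \ {ε}) ∪ (FOLLOW(N) if α ⇒* ε).

Relevant sets:
  FOLLOW(S') = { $ }
  FOLLOW(Y') = { $, ',' }

For S':
  PREDICT(S' → ',' Y S') = { ',' }
  PREDICT(S' → ε) = { $ }
For Y':
  PREDICT(Y' → '/' L Y') = { '/' }
  PREDICT(Y' → ε) = { $, ',' }
For L:
  PREDICT(L → b) = { 'b' }
  PREDICT(L → a) = { 'a' }
  PREDICT(L → x) = { 'x' }
S, Y have a single production, so nothing to check there.

All predict sets are disjoint. The grammar IS LL(1).

Answer: Yes, the grammar is LL(1).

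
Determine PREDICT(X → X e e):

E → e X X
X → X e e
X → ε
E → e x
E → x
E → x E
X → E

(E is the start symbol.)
PREDICT(X → X e e) = (FIRST(RHS) \ {ε}) ∪ (FOLLOW(X) if ε ∈ FIRST(RHS), i.e. RHS ⇒* ε)
FIRST(X) = { 'e', 'x', ε }
FIRST(X e e) = { 'e', 'x' }
ε ∉ FIRST(X e e), so FOLLOW(X) is not added.
PREDICT(X → X e e) = { 'e', 'x' }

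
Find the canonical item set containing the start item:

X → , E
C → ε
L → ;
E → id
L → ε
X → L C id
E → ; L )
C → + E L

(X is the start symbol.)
{ [L → . ;], [L → .], [X → . , E], [X → . L C id], [X' → . X] }

First, augment the grammar with X' → X
I₀ = CLOSURE({ [X' → . X] }):
  [X' → . X] has the dot before X: add [X → . , E], [X → . L C id]
  [X → . L C id] has the dot before L: add [L → . ;], [L → .]
No further items can be added.

I₀ = { [L → . ;], [L → .], [X → . , E], [X → . L C id], [X' → . X] }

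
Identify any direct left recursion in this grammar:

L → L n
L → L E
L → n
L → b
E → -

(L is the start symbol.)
L → L n: LEFT RECURSIVE (starts with L)
L → L E: LEFT RECURSIVE (starts with L)
L → n: starts with n
L → b: starts with b
E → -: starts with '-'

The grammar has direct left recursion on: L.

Answer: Yes, L is left-recursive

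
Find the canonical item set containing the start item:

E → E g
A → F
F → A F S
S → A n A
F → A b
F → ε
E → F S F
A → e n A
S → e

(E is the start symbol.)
First, augment the grammar with E' → E
I₀ = CLOSURE({ [E' → . E] }):
  [E' → . E] has the dot before E: add [E → . E g], [E → . F S F]
  [E → . F S F] has the dot before F: add [F → . A F S], [F → . A b], [F → .]
  [F → . A F S] has the dot before A: add [A → . F], [A → . e n A]
No further items can be added.

I₀ = { [A → . F], [A → . e n A], [E → . E g], [E → . F S F], [E' → . E], [F → . A F S], [F → . A b], [F → .] }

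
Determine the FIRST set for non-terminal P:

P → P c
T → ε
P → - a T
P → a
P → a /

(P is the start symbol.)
To compute FIRST(P), examine every production with P on the left-hand side, reading each right-hand side left to right until a non-nullable symbol is reached.

From P → P c:
  - P is the symbol being defined: contributes nothing new
    P is not nullable, so stop
From P → - a T:
  - '-' is a terminal: add '-' and stop
From P → a:
  - a is a terminal: add 'a' and stop
From P → a /:
  - a is a terminal: add 'a' and stop

Collecting: FIRST(P) = { '-', 'a' }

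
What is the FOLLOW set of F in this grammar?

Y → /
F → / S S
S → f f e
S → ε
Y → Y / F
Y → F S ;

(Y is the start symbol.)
{ $, '/', ';', 'f' }

To compute FOLLOW(F), find every occurrence of F on a right-hand side N → α F β: add FIRST(β) \ {ε}, and if β is empty or nullable also add FOLLOW(N). Iterate to a fixed point.

In Y → Y / F: F is at the end, add FOLLOW(Y)
In Y → F S ;: F is followed by S ';', add FIRST(S ';') \ {ε} = { ';', 'f' }

The FOLLOW sets referred to above (computed the same way, to a fixed point):
  FOLLOW(Y) = { $, '/' }

Taking the union: FOLLOW(F) = { $, '/', ';', 'f' }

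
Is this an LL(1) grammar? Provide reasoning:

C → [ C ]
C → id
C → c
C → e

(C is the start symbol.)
Yes, the grammar is LL(1).

A grammar is LL(1) if for each non-terminal N with multiple productions, the predict sets of those productions are pairwise disjoint, where PREDICT(N → α) = (FIRST(α) \ {ε}) ∪ (FOLLOW(N) if α ⇒* ε).

For C:
  PREDICT(C → '[' C ']') = { '[' }
  PREDICT(C → id) = { 'id' }
  PREDICT(C → c) = { 'c' }
  PREDICT(C → e) = { 'e' }

All predict sets are disjoint. The grammar IS LL(1).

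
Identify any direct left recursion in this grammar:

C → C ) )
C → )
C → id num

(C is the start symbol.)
C → C ) ): LEFT RECURSIVE (starts with C)
C → ): starts with ')'
C → id num: starts with id

The grammar has direct left recursion on: C.

Answer: Yes, C is left-recursive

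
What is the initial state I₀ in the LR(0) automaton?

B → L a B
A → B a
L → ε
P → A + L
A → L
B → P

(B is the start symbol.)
First, augment the grammar with B' → B
I₀ = CLOSURE({ [B' → . B] }):
  [B' → . B] has the dot before B: add [B → . L a B], [B → . P]
  [B → . L a B] has the dot before L: add [L → .]
  [B → . P] has the dot before P: add [P → . A + L]
  [P → . A + L] has the dot before A: add [A → . B a], [A → . L]
No further items can be added.

I₀ = { [A → . B a], [A → . L], [B → . L a B], [B → . P], [B' → . B], [L → .], [P → . A + L] }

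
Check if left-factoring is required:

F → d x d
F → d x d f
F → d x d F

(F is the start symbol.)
Yes, F has productions with common prefix 'd x d'

Left-factoring is needed when two productions for the same non-terminal
share a common prefix on the right-hand side.

Productions for F:
  F → d x d
  F → d x d f
  F → d x d F

Found common prefix 'd x d' in productions for F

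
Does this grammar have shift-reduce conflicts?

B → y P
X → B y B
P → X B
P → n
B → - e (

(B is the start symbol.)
Augment with B' → B and build the canonical LR(0) collection (I0 = CLOSURE({[B' → . B]}), then GOTO on every symbol after a dot until no new states appear). It has 13 states:
  I0: { [B → . - e (], [B → . y P], [B' → . B] }  — shift
  I1: { [B → - . e (] }  — shift
  I2: { [B' → B .] }  — accept
  I3: { [B → . - e (], [B → . y P], [B → y . P], [P → . X B], [P → . n], [X → . B y B] }  — shift
  I4: { [X → B . y B] }  — shift
  I5: { [B → y P .] }  — reduce
  I6: { [B → . - e (], [B → . y P], [P → X . B] }  — shift
  I7: { [P → n .] }  — reduce
  I8: { [P → X B .] }  — reduce
  I9: { [B → . - e (], [B → . y P], [X → B y . B] }  — shift
  I10: { [X → B y B .] }  — reduce
  I11: { [B → - e . (] }  — shift
  I12: { [B → - e ( .] }  — reduce

No state contains both a complete item and a shift item.

Answer: No shift-reduce conflicts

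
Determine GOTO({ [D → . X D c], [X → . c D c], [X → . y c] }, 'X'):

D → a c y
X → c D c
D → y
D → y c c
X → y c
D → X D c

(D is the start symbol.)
{ [D → . X D c], [D → . a c y], [D → . y c c], [D → . y], [D → X . D c], [X → . c D c], [X → . y c] }

GOTO(I, 'X') = CLOSURE({ [A → αX.β] : [A → α.Xβ] ∈ I, X = 'X' })

Items with dot before 'X', with the dot advanced:
  [D → . X D c] → [D → X . D c]
Closure of the advanced items:
  [D → X . D c] has the dot before D: add [D → . a c y], [D → . y], [D → . y c c], [D → . X D c]
  [D → . X D c] has the dot before X: add [X → . c D c], [X → . y c]

GOTO = { [D → . X D c], [D → . a c y], [D → . y c c], [D → . y], [D → X . D c], [X → . c D c], [X → . y c] }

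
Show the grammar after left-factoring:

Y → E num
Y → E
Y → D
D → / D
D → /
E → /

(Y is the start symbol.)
Y → E Y'
Y' → num
Y' → ε
Y → D
D → / D'
D' → D
D' → ε
E → /

Left-factoring transforms A → αβ₁ | αβ₂ into A → αA' and A' → β₁ | β₂
(α is the longest common prefix among the alternatives). Repeat until
no nonterminal has two alternatives with a common prefix.

Round 1: Y has alternatives sharing prefix 'E'. Introduce Y': Y → E Y'
  Add: Y' → num
  Add: Y' → ε

Round 2: D has alternatives sharing prefix '/'. Introduce D': D → / D'
  Add: D' → D
  Add: D' → ε

No remaining common prefixes — done.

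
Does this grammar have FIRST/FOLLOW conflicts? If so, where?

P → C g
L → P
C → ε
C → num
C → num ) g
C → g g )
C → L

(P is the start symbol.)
Yes. C → g g ')' with FOLLOW(C) on { 'g' }; C → L with FOLLOW(C) on { 'g' }

A FIRST/FOLLOW conflict occurs when a non-terminal N has a nullable alternative N → β (β ⇒* ε) and another alternative N → α with FIRST(α) ∩ FOLLOW(N) ≠ ∅: on such a lookahead the parser cannot decide between expanding α and letting N vanish via β.

Nullable non-terminals: C.
FIRST sets used below: FIRST(L) = { 'g', 'num' }

C: nullable alternative(s) C → ε; FOLLOW(C) = { 'g' }
  C → ε: FIRST \ {ε} = { } — this is the only nullable alternative, skip
  C → num: FIRST \ {ε} = { 'num' } — disjoint from FOLLOW(C)
  C → num ) g: FIRST \ {ε} = { 'num' } — disjoint from FOLLOW(C)
  C → g g ): FIRST \ {ε} = { 'g' } — overlaps FOLLOW(C) on { 'g' }: CONFLICT
  C → L: FIRST \ {ε} = { 'g', 'num' } — overlaps FOLLOW(C) on { 'g' }: CONFLICT

L, P have no nullable alternative, so no FIRST/FOLLOW check is needed there.

So the grammar has 2 FIRST/FOLLOW conflicts (marked CONFLICT above).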